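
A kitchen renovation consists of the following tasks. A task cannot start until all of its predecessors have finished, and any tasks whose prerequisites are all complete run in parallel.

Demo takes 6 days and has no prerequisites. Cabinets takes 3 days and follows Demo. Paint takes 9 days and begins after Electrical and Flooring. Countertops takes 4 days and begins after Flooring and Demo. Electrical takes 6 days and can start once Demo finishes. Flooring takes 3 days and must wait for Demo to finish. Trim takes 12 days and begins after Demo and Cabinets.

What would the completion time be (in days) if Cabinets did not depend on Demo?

21

With the dependency in place, Demo→Electrical→Paint = 6+6+9 = 21 sets the finish at 21 days.
Without Demo→Cabinets, Cabinets's earliest start moves from 6 to 0.
New critical path: Demo→Electrical→Paint = 6+6+9 = 21 ⇒ 21 days.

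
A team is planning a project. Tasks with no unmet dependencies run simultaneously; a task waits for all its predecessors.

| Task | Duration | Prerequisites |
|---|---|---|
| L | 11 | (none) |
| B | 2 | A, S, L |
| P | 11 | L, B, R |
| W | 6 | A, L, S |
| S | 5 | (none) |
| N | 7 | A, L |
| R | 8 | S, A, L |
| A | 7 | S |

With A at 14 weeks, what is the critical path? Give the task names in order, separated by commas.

S, A, R, P

Baseline: S→A→R→P = 5+7+8+11 = 31 → 31 weeks.
A lies on that path, so at 14 weeks the path becomes 38 weeks.
No other chain overtakes it, so the finish is 38 weeks.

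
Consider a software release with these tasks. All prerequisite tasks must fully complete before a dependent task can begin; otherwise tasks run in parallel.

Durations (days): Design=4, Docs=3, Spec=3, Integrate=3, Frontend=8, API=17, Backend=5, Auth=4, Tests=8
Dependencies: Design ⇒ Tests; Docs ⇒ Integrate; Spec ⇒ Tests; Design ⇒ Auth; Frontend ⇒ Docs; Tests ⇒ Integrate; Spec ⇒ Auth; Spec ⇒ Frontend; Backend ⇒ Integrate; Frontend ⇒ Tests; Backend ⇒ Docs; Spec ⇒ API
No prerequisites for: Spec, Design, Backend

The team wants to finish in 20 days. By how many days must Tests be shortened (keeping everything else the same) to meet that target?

2

Current finish: 22 days; target: 20.
Tests is on every critical path, so each day cut from Tests cuts the finish by one (this holds down to a finish of 20).
Need 22 − 20 = 2 days off Tests → Tests becomes 6 days, finish becomes 20.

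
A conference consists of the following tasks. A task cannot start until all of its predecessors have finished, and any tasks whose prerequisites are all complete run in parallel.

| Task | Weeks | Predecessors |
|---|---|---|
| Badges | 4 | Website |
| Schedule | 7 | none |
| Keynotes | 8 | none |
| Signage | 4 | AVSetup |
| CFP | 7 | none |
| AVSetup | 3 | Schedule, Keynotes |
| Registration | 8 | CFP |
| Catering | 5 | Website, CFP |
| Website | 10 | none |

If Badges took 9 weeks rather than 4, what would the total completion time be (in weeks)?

Critical path before the change: CFP→Registration = 7+8 = 15 giving 15 weeks.
Badges is off the critical path — its longest chain is 14 weeks, giving 1 of slack.
The binding chain switches to Website→Badges = 10+9 = 19; finish 19 weeks.

19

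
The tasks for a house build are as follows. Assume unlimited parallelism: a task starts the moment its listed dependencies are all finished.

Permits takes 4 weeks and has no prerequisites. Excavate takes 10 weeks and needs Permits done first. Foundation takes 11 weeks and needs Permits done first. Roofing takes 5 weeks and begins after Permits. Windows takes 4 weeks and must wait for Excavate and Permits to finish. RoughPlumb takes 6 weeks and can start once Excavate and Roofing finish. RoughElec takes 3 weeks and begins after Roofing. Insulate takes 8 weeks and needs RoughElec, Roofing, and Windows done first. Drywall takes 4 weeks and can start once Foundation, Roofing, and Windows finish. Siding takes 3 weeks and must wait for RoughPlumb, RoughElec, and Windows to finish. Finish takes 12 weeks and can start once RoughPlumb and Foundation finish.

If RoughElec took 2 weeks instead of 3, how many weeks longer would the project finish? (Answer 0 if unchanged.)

0

Actual critical path: Permits→Excavate→RoughPlumb→Finish = 4+10+6+12 = 32 ⇒ 32 weeks.
RoughElec is off the critical path — its longest chain is 20 weeks, giving 12 of slack.
That remains the longest chain; total 32 weeks.
Change in finish: 32 − 32 = +0 weeks.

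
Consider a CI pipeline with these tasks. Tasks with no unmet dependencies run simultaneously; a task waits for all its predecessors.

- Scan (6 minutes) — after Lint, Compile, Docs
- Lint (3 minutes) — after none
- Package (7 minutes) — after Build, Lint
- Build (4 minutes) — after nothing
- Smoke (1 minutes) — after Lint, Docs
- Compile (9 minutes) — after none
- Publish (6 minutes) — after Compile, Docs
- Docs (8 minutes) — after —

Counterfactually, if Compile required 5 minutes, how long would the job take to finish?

As given, the longest chain is Compile→Scan = 9+6 = 15, so the finish is 15 minutes.
Since Compile is critical, the -4 change carries straight to that chain (now 11 minutes).
Now Docs→Scan = 8+6 = 14 is longest, so the finish becomes 14 minutes.

14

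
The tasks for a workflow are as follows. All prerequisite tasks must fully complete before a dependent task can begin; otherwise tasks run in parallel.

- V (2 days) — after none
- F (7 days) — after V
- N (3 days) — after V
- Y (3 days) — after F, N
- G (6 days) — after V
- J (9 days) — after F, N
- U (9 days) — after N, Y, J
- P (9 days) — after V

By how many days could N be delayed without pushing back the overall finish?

The longest chain is V→F→J→U = 2+7+9+9 = 27; overall finish 27 days.
N finishes as early as 5 and must finish by 9.
Slack of N = 6 − 2 = 4 days.

4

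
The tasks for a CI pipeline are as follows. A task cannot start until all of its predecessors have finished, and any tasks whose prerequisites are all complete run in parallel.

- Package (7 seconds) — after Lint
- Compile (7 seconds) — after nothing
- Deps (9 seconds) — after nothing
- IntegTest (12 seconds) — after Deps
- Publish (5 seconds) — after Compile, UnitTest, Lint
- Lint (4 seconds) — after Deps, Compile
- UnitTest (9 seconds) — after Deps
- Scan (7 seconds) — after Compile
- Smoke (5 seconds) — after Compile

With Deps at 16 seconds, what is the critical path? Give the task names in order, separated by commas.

Deps, UnitTest, Publish

Critical path before the change: Deps→UnitTest→Publish = 9+9+5 = 23 giving 23 seconds.
Deps is on the critical path; changing it to 16 makes that path 30 seconds.
The critical path is still Deps→UnitTest→Publish; finish is now 30 seconds.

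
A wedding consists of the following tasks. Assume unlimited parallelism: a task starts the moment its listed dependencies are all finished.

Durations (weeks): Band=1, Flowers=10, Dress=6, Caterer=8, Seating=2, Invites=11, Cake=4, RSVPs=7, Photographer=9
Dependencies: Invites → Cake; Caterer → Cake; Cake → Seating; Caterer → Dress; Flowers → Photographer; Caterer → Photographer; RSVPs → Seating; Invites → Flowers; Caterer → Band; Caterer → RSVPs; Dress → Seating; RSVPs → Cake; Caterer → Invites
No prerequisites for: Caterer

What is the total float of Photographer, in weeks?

0

The longest chain is Caterer→Invites→Flowers→Photographer = 8+11+10+9 = 38; overall finish 38 weeks.
Longest path through Photographer: 38 weeks (earliest finish 38, latest finish 38).
Float = 38 − 38 = 0.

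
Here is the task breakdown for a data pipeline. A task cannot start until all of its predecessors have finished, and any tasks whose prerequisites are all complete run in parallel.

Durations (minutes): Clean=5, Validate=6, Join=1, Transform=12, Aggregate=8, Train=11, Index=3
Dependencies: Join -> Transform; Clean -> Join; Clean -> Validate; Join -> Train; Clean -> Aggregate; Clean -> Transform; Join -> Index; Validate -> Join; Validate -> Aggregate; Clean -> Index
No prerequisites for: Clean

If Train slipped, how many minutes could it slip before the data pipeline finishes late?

The longest chain is Clean→Validate→Join→Transform = 5+6+1+12 = 24; overall finish 24 minutes.
The longest chain containing Train totals 23 minutes.
Slack of Train = 13 − 12 = 1 minute.

1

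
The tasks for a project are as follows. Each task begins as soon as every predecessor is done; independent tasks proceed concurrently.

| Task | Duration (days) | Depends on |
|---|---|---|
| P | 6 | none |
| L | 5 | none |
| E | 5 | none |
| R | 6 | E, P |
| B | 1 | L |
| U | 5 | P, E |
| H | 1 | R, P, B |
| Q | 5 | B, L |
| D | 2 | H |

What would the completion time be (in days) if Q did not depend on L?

Before: longest chain P→R→H→D = 6+6+1+2 = 15, finish 15.
Dropping L→Q doesn't change Q's earliest start (6); another predecessor still binds.
New critical path: P→R→H→D = 6+6+1+2 = 15 ⇒ 15 days.

15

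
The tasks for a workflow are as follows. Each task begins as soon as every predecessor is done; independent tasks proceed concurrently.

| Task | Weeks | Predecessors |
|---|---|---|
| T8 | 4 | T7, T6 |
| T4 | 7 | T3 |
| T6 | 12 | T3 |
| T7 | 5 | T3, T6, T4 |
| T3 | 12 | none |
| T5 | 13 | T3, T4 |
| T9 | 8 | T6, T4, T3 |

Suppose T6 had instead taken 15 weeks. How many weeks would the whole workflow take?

36

Critical path before the change: T3→T6→T7→T8 = 12+12+5+4 = 33 giving 33 weeks.
T6 is on the critical path; changing it to 15 makes that path 36 weeks.
That remains the longest chain; total 36 weeks.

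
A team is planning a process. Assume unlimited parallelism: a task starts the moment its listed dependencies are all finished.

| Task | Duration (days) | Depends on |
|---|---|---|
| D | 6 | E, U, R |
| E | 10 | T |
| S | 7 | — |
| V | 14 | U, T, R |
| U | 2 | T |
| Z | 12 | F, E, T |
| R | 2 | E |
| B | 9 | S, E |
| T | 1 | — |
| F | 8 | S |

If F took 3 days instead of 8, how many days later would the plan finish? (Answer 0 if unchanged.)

0

Actual critical path: S→F→Z = 7+8+12 = 27 ⇒ 27 days.
Since F is critical, the -5 change carries straight to that chain (now 22 days).
New critical path: T→E→R→V = 1+10+2+14 = 27 ⇒ 27 days.
Change in finish: 27 − 27 = +0 days.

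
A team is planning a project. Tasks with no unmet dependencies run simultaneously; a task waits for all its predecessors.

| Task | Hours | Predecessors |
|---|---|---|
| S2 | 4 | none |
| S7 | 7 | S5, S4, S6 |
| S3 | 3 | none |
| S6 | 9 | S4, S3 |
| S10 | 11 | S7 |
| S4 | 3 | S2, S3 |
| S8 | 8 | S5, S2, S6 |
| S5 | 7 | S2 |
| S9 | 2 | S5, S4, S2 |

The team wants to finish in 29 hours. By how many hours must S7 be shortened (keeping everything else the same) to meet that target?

Current finish: 34 hours; target: 29.
S7 is on every critical path, so each hour cut from S7 cuts the finish by one (this holds down to a finish of 28).
Need 34 − 29 = 5 hours off S7 → S7 becomes 2 hours, finish becomes 29.

5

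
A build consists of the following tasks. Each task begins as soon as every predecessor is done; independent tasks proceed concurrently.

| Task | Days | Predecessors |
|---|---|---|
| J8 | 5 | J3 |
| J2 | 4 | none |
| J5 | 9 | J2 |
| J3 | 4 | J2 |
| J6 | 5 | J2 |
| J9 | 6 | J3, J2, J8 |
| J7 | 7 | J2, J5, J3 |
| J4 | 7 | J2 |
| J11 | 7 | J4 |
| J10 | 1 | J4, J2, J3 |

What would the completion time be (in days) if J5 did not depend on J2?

Original critical path: J2→J5→J7 = 4+9+7 = 20 ⇒ 20 days.
Without J2→J5, J5's earliest start moves from 4 to 0.
New critical path: J2→J3→J8→J9 = 4+4+5+6 = 19 ⇒ 19 days.

19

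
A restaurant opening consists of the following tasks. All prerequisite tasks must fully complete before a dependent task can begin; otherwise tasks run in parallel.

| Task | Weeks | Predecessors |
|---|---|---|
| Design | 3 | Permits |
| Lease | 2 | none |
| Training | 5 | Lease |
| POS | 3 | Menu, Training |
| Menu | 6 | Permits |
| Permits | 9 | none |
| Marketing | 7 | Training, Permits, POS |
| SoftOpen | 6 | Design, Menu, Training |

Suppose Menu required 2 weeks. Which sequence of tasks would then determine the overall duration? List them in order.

Permits, Menu, POS, Marketing

As given, the longest chain is Permits→Menu→POS→Marketing = 9+6+3+7 = 25, so the finish is 25 weeks.
Menu is on the critical path; changing it to 2 makes that path 21 weeks.
No other chain overtakes it, so the finish is 21 weeks.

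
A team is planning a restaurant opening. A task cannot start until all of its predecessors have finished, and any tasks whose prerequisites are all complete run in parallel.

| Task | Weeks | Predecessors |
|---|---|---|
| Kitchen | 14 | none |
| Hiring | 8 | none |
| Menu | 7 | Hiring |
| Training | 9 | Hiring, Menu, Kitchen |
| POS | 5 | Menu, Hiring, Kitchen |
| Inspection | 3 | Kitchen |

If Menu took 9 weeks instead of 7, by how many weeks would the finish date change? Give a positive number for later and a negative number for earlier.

2

As given, the longest chain is Hiring→Menu→Training = 8+7+9 = 24, so the finish is 24 weeks.
Menu lies on that path, so at 9 weeks the path becomes 26 weeks.
The critical path is still Hiring→Menu→Training; finish is now 26 weeks.
Change in finish: 26 − 24 = +2 weeks.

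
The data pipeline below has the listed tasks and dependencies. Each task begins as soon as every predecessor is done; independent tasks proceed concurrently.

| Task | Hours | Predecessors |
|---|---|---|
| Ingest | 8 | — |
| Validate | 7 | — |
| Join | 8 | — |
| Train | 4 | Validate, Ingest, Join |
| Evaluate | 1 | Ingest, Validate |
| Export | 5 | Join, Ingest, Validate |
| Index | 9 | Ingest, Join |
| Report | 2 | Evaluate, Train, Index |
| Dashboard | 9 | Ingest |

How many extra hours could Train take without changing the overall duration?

The longest chain is Ingest→Index→Report = 8+9+2 = 19; overall finish 19 hours.
The longest chain containing Train totals 14 hours.
So Train can slip 17 − 12 = 5 hours.

5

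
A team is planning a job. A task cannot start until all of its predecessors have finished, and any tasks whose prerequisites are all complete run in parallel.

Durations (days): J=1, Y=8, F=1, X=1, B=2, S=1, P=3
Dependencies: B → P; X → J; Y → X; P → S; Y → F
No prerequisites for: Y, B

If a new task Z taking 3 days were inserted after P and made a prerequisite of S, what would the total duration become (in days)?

10

Originally the job takes 10 days.
With Z inserted, S now waits for max(P, Z).
New critical path: Y→X→J = 8+1+1 = 10 ⇒ 10 days.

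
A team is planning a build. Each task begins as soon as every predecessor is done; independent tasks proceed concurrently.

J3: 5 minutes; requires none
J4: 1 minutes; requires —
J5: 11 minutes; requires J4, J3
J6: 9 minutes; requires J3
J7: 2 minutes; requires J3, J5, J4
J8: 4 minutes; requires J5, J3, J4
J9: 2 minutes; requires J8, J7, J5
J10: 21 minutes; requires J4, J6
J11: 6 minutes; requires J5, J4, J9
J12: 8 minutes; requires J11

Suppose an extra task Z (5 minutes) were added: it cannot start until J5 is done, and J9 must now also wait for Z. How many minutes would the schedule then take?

Originally the schedule takes 36 minutes.
With Z inserted, J9 now waits for max(J8, J7, J5, Z).
New critical path: J3→J5→Z→J9→J11→J12 = 5+11+5+2+6+8 = 37 ⇒ 37 minutes.

37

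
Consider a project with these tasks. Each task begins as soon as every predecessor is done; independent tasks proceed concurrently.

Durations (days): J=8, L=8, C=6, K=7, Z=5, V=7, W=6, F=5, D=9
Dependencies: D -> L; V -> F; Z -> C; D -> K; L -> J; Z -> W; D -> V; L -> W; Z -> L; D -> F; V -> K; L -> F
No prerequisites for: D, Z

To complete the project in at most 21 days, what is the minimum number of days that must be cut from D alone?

4

Current finish: 25 days; target: 21.
D is on every critical path, so each day cut from D cuts the finish by one (this holds down to a finish of 21).
Need 25 − 21 = 4 days off D → D becomes 5 days, finish becomes 21.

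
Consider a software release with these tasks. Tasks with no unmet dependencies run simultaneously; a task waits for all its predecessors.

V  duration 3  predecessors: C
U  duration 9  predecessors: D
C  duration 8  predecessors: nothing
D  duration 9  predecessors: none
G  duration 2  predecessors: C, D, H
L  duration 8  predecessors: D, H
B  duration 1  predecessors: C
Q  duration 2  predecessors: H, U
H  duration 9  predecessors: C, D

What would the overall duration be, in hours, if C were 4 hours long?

26

As given, the longest chain is D→H→L = 9+9+8 = 26, so the finish is 26 hours.
The longest path through C is only 25 hours, so C has float 1.
No other chain overtakes it, so the finish is 26 hours.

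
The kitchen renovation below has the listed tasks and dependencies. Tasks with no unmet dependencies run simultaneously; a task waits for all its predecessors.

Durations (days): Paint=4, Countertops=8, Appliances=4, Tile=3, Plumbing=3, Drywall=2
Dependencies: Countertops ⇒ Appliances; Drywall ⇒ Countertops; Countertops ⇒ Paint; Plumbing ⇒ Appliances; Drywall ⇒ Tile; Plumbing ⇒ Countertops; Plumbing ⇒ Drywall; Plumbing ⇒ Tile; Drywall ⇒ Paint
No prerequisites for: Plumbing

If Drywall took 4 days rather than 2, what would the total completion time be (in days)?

19

Baseline: Plumbing→Drywall→Countertops→Paint = 3+2+8+4 = 17 → 17 days.
Since Drywall is critical, the +2 change carries straight to that chain (now 19 days).
No other chain overtakes it, so the finish is 19 days.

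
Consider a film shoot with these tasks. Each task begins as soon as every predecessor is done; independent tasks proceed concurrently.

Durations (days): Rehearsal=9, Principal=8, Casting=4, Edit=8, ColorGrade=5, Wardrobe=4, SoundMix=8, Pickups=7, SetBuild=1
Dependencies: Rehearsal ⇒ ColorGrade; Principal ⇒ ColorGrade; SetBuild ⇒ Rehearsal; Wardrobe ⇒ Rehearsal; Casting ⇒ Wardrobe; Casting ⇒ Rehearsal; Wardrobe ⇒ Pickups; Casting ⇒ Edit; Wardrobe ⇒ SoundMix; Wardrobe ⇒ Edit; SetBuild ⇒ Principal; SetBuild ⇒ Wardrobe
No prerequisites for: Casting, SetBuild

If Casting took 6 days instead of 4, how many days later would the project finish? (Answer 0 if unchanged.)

Baseline: Casting→Wardrobe→Rehearsal→ColorGrade = 4+4+9+5 = 22 → 22 days.
Since Casting is critical, the +2 change carries straight to that chain (now 24 days).
That remains the longest chain; total 24 days.
Change in finish: 24 − 22 = +2 days.

2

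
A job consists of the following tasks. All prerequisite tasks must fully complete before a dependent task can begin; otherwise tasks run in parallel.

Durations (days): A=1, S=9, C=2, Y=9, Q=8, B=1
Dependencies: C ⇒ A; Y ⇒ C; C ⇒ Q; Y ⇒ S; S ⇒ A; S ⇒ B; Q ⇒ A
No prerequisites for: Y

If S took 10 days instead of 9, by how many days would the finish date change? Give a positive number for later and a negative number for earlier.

As given, the longest chain is Y→C→Q→A = 9+2+8+1 = 20, so the finish is 20 days.
The longest path through S is only 19 days, so S has float 1.
The critical path is still Y→C→Q→A; finish is now 20 days.
Change in finish: 20 − 20 = +0 days.

0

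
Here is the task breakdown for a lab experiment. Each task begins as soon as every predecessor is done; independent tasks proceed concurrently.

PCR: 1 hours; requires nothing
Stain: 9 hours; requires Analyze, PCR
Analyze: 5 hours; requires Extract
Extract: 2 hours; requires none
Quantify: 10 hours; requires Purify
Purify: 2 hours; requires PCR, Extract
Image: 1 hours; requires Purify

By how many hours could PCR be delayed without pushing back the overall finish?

Extract→Analyze→Stain = 2+5+9 = 16 sets the makespan at 16 hours.
PCR finishes as early as 1 and must finish by 4.
Slack of PCR = 3 − 0 = 3 hours.

3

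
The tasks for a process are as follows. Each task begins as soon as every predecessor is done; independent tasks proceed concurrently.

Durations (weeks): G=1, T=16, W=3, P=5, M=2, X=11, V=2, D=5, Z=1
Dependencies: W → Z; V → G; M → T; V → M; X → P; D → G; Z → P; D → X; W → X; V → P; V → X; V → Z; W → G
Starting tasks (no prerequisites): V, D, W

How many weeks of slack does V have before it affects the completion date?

1

D→X→P = 5+11+5 = 21 sets the makespan at 21 weeks.
The longest chain containing V totals 20 weeks.
Slack of V = 1 − 0 = 1 week.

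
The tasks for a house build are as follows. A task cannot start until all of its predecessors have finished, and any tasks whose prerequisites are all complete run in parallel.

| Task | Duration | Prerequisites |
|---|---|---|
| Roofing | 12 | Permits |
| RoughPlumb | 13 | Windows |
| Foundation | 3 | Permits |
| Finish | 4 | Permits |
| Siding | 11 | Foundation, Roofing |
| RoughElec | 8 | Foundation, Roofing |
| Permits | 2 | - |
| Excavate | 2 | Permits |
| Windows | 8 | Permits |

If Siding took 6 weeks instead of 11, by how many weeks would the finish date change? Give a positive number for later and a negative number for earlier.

Actual critical path: Permits→Roofing→Siding = 2+12+11 = 25 ⇒ 25 weeks.
Siding is on the critical path; changing it to 6 makes that path 20 weeks.
The binding chain switches to Permits→Windows→RoughPlumb = 2+8+13 = 23; finish 23 weeks.
Change in finish: 23 − 25 = -2 weeks.

-2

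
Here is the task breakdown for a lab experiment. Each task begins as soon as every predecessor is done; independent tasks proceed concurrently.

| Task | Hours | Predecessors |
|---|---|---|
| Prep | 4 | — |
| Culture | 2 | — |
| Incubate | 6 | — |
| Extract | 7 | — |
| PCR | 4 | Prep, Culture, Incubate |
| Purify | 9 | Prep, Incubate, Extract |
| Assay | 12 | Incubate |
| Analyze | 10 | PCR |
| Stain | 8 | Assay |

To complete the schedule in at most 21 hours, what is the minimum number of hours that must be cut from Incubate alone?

Current finish: 26 hours; target: 21.
Incubate is on every critical path, so each hour cut from Incubate cuts the finish by one (this holds down to a finish of 21).
Need 26 − 21 = 5 hours off Incubate → Incubate becomes 1 hour, finish becomes 21.

5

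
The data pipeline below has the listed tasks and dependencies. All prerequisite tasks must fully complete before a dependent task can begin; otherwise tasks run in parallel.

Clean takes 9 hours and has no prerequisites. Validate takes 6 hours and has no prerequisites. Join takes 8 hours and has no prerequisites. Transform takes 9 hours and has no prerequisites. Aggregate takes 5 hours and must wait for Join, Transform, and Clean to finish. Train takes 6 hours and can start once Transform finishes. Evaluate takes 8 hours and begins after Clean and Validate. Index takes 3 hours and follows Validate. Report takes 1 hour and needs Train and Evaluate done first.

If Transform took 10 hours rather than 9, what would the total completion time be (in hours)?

18

The binding path is Clean→Evaluate→Report = 9+8+1 = 18; finish at 18 hours.
Transform has 2 hours of float (longest path through it is 16).
The critical path is still Clean→Evaluate→Report; finish is now 18 hours.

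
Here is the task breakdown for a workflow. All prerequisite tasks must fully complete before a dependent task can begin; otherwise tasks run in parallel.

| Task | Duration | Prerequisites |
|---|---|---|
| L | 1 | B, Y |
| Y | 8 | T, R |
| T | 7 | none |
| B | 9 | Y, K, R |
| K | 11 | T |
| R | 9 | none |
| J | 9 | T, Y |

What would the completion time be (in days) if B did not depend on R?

28

Original critical path: T→K→B→L = 7+11+9+1 = 28 ⇒ 28 days.
Dropping R→B doesn't change B's earliest start (18); another predecessor still binds.
After: T→K→B→L = 7+11+9+1 = 28 → 28 days.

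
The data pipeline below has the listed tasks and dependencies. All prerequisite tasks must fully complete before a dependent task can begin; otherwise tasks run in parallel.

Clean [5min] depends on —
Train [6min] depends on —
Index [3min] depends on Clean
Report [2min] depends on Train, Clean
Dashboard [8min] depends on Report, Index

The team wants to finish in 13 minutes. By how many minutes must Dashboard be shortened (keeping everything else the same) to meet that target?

Current finish: 16 minutes; target: 13.
Dashboard is on every critical path, so each minute cut from Dashboard cuts the finish by one (this holds down to a finish of 9).
Need 16 − 13 = 3 minutes off Dashboard → Dashboard becomes 5 minutes, finish becomes 13.

3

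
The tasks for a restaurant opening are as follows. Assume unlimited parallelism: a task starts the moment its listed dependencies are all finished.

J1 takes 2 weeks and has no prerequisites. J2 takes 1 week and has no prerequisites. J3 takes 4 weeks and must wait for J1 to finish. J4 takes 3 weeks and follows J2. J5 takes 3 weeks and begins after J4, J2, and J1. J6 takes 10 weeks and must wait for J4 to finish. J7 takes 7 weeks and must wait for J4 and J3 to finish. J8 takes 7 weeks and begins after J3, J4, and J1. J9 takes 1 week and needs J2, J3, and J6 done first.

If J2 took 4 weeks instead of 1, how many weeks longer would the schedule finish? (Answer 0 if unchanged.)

Actual critical path: J2→J4→J6→J9 = 1+3+10+1 = 15 ⇒ 15 weeks.
J2 is on the critical path; changing it to 4 makes that path 18 weeks.
No other chain overtakes it, so the finish is 18 weeks.
Change in finish: 18 − 15 = +3 weeks.

3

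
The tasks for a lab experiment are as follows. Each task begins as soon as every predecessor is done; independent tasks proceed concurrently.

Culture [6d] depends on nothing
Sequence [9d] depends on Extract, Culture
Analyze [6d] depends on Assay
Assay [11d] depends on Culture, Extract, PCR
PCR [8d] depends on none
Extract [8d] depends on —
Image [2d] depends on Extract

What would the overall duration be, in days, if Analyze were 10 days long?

Actual critical path: Extract→Assay→Analyze = 8+11+6 = 25 ⇒ 25 days.
Analyze is on the critical path; changing it to 10 makes that path 29 days.
The critical path is still Extract→Assay→Analyze; finish is now 29 days.

29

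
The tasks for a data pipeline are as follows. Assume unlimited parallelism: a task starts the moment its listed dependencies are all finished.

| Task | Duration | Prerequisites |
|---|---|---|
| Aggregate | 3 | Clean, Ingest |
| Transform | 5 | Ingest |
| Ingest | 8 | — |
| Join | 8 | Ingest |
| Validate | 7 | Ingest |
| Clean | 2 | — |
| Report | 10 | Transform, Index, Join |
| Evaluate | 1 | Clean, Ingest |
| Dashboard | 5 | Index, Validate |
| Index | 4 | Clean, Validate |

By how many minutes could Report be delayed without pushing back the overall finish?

0

Ingest→Validate→Index→Report = 8+7+4+10 = 29 sets the makespan at 29 minutes.
Longest path through Report: 29 minutes (earliest finish 29, latest finish 29).
Slack of Report = 19 − 19 = 0 minutes.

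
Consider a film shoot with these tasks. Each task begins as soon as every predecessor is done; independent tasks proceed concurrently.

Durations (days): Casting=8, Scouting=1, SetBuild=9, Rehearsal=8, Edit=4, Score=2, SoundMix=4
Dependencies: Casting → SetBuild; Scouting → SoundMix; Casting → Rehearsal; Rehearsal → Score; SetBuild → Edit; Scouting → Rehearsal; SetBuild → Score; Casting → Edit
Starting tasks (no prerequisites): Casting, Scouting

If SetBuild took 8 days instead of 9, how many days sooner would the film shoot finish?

1

The binding path is Casting→SetBuild→Edit = 8+9+4 = 21; finish at 21 days.
Since SetBuild is critical, the -1 change carries straight to that chain (now 20 days).
That remains the longest chain; total 20 days.
Change in finish: 20 − 21 = -1 days.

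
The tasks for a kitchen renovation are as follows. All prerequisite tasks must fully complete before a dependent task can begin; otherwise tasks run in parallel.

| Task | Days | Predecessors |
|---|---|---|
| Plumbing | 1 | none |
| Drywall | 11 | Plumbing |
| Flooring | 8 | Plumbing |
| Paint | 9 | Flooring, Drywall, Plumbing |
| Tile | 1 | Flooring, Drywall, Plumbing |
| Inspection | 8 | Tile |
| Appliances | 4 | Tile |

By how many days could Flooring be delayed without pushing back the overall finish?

The longest chain is Plumbing→Drywall→Paint = 1+11+9 = 21; overall finish 21 days.
Flooring finishes as early as 9 and must finish by 12.
Float = 21 − 18 = 3.

3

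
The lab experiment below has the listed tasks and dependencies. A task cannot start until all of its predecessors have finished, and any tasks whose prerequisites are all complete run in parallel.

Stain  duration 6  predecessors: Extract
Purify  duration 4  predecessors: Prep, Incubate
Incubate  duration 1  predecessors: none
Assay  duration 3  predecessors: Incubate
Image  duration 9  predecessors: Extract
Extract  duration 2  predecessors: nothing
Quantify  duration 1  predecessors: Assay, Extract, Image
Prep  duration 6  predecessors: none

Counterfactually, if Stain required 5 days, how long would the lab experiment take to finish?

Critical path before the change: Extract→Image→Quantify = 2+9+1 = 12 giving 12 days.
Stain is off the critical path — its longest chain is 8 days, giving 4 of slack.
That remains the longest chain; total 12 days.

12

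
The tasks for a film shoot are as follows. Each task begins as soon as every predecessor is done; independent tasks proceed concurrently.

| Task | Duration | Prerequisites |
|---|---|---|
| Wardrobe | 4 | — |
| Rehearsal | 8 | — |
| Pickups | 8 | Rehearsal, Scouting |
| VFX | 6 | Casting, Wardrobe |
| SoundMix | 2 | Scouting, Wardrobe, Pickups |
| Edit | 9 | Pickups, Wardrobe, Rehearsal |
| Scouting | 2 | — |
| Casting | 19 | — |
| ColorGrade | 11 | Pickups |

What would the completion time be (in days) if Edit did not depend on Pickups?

Before: longest chain Rehearsal→Pickups→ColorGrade = 8+8+11 = 27, finish 27.
Without Pickups→Edit, Edit's earliest start moves from 16 to 8.
After: Rehearsal→Pickups→ColorGrade = 8+8+11 = 27 → 27 days.

27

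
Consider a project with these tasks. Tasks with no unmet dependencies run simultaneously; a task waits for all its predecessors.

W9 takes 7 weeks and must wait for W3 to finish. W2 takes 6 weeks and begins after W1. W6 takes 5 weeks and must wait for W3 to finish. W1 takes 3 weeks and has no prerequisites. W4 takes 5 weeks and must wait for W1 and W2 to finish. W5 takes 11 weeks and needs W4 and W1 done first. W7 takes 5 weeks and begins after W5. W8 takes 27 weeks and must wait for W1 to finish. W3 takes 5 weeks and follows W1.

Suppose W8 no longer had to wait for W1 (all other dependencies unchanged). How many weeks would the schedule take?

Before: longest chain W1→W2→W4→W5→W7 = 3+6+5+11+5 = 30, finish 30.
Without W1→W8, W8's earliest start moves from 3 to 0.
The longest chain is now W1→W2→W4→W5→W7 = 3+6+5+11+5 = 30, so the schedule takes 30 weeks.

30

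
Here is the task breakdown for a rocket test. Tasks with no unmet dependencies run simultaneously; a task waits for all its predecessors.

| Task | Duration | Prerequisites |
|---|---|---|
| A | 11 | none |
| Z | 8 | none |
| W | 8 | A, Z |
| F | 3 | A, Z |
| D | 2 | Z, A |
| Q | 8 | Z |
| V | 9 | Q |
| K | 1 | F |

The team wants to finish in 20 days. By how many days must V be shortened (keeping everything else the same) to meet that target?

5

Current finish: 25 days; target: 20.
V is on every critical path, so each day cut from V cuts the finish by one (this holds down to a finish of 19).
Need 25 − 20 = 5 days off V → V becomes 4 days, finish becomes 20.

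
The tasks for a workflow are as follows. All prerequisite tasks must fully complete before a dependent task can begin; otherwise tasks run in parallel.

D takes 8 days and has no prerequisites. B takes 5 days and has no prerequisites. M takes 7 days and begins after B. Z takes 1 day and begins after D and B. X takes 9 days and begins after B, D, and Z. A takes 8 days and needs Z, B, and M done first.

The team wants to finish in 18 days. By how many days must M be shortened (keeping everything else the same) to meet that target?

2

Current finish: 20 days; target: 18.
M is on every critical path, so each day cut from M cuts the finish by one (this holds down to a finish of 18).
Need 20 − 18 = 2 days off M → M becomes 5 days, finish becomes 18.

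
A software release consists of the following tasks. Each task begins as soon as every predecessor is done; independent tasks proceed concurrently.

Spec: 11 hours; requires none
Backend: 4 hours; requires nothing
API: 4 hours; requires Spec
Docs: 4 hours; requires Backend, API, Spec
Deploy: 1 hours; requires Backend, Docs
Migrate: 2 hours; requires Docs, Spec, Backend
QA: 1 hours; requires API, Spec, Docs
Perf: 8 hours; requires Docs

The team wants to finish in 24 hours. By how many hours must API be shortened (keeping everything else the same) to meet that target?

3

Current finish: 27 hours; target: 24.
API is on every critical path, so each hour cut from API cuts the finish by one (this holds down to a finish of 24).
Need 27 − 24 = 3 hours off API → API becomes 1 hour, finish becomes 24.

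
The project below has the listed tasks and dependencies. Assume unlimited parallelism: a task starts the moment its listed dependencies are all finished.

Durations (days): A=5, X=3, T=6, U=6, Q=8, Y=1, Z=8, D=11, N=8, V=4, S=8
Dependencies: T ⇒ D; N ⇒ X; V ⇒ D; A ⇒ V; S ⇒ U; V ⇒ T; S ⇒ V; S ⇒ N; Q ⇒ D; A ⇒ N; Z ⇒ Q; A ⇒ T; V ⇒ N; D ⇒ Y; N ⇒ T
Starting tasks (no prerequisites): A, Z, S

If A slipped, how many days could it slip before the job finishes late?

3

The longest chain is S→V→N→T→D→Y = 8+4+8+6+11+1 = 38; overall finish 38 days.
A finishes as early as 5 and must finish by 8.
Float = 38 − 35 = 3.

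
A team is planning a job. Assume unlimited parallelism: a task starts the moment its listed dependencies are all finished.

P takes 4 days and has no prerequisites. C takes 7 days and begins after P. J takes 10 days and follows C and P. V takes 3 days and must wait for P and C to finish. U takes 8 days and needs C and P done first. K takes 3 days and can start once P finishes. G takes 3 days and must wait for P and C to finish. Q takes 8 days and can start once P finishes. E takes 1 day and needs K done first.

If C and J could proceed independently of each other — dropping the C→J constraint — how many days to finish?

Before: longest chain P→C→J = 4+7+10 = 21, finish 21.
Without C→J, J's earliest start moves from 11 to 4.
After: P→C→U = 4+7+8 = 19 → 19 days.

19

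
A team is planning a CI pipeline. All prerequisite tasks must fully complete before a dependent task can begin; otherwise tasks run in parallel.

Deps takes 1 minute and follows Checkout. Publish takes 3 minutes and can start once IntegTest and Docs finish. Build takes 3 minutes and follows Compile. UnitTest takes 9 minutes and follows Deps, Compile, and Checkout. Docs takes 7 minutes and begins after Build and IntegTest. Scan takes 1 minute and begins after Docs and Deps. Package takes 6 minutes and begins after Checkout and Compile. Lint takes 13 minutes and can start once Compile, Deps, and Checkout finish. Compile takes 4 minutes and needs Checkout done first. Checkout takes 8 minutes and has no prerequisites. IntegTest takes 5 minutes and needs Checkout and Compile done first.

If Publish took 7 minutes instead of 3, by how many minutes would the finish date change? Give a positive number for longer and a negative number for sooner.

4

Critical path before the change: Checkout→Compile→IntegTest→Docs→Publish = 8+4+5+7+3 = 27 giving 27 minutes.
Since Publish is critical, the +4 change carries straight to that chain (now 31 minutes).
The critical path is still Checkout→Compile→IntegTest→Docs→Publish; finish is now 31 minutes.
Change in finish: 31 − 27 = +4 minutes.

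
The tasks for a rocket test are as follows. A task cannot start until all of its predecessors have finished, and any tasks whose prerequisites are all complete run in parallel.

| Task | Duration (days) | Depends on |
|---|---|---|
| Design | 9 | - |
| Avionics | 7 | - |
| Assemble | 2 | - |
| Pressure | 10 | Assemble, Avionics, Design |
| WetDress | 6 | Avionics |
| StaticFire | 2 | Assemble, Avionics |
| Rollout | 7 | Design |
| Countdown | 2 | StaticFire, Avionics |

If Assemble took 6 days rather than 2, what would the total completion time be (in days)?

The binding path is Design→Pressure = 9+10 = 19; finish at 19 days.
Assemble has 7 days of float (longest path through it is 12).
No other chain overtakes it, so the finish is 19 days.

19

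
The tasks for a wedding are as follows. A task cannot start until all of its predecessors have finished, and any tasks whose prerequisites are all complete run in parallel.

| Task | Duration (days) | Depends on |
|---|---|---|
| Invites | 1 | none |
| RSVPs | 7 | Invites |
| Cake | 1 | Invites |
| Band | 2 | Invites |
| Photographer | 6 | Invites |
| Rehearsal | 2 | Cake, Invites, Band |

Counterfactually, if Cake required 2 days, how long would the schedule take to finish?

8

Actual critical path: Invites→RSVPs = 1+7 = 8 ⇒ 8 days.
Cake is off the critical path — its longest chain is 4 days, giving 4 of slack.
No other chain overtakes it, so the finish is 8 days.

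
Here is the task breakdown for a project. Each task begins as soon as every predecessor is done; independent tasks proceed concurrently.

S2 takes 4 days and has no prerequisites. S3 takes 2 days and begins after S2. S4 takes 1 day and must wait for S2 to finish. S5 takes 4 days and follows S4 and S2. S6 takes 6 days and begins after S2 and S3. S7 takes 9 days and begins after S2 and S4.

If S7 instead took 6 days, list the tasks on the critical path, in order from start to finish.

S2, S3, S6

Baseline: S2→S4→S7 = 4+1+9 = 14 → 14 days.
S7 lies on that path, so at 6 days the path becomes 11 days.
Now S2→S3→S6 = 4+2+6 = 12 is longest, so the finish becomes 12 days.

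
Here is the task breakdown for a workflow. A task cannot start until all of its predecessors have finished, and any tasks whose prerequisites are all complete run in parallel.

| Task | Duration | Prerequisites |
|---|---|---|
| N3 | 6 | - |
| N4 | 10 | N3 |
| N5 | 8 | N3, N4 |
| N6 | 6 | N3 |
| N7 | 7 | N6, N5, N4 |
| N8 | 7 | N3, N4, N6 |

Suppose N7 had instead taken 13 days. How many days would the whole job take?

Critical path before the change: N3→N4→N5→N7 = 6+10+8+7 = 31 giving 31 days.
N7 is on the critical path; changing it to 13 makes that path 37 days.
The critical path is still N3→N4→N5→N7; finish is now 37 days.

37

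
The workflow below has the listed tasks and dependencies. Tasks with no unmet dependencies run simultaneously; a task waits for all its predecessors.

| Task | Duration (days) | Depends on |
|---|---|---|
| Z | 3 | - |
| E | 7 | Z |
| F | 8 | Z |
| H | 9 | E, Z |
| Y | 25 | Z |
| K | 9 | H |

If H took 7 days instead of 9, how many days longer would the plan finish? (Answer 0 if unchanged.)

0

Critical path before the change: Z→E→H→K = 3+7+9+9 = 28 giving 28 days.
Since H is critical, the -2 change carries straight to that chain (now 26 days).
The binding chain switches to Z→Y = 3+25 = 28; finish 28 days.
Change in finish: 28 − 28 = +0 days.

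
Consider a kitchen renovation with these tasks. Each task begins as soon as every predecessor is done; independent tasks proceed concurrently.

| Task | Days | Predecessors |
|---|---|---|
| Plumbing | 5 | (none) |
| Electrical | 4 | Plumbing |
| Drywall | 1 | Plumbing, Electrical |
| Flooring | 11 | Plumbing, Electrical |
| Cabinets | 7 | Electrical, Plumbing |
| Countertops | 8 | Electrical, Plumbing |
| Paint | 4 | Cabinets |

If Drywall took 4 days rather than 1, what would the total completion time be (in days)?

Actual critical path: Plumbing→Electrical→Flooring = 5+4+11 = 20 ⇒ 20 days.
Drywall is off the critical path — its longest chain is 10 days, giving 10 of slack.
The critical path is still Plumbing→Electrical→Flooring; finish is now 20 days.

20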